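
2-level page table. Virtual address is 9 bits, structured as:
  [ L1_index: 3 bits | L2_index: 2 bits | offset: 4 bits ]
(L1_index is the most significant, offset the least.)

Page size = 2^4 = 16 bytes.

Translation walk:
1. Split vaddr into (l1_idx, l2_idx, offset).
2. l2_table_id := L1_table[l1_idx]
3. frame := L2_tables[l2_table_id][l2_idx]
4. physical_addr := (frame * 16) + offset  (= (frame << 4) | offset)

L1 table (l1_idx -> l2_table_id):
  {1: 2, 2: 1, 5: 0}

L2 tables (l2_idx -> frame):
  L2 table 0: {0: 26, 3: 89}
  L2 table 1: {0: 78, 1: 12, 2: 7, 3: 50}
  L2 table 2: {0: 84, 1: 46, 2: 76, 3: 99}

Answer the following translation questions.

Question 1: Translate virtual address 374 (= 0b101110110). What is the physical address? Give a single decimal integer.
vaddr = 374 = 0b101110110
Split: l1_idx=5, l2_idx=3, offset=6
L1[5] = 0
L2[0][3] = 89
paddr = 89 * 16 + 6 = 1430

Answer: 1430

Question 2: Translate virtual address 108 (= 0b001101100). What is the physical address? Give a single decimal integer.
vaddr = 108 = 0b001101100
Split: l1_idx=1, l2_idx=2, offset=12
L1[1] = 2
L2[2][2] = 76
paddr = 76 * 16 + 12 = 1228

Answer: 1228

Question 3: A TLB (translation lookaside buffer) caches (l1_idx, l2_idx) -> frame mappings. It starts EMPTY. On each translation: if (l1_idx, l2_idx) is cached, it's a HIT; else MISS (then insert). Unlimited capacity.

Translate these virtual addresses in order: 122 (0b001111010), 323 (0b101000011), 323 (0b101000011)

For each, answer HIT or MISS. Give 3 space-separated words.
vaddr=122: (1,3) not in TLB -> MISS, insert
vaddr=323: (5,0) not in TLB -> MISS, insert
vaddr=323: (5,0) in TLB -> HIT

Answer: MISS MISS HIT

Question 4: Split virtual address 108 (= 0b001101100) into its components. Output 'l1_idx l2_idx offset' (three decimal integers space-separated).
Answer: 1 2 12

Derivation:
vaddr = 108 = 0b001101100
  top 3 bits -> l1_idx = 1
  next 2 bits -> l2_idx = 2
  bottom 4 bits -> offset = 12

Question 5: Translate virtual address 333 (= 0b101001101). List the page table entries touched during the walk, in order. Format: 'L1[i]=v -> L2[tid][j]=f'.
Answer: L1[5]=0 -> L2[0][0]=26

Derivation:
vaddr = 333 = 0b101001101
Split: l1_idx=5, l2_idx=0, offset=13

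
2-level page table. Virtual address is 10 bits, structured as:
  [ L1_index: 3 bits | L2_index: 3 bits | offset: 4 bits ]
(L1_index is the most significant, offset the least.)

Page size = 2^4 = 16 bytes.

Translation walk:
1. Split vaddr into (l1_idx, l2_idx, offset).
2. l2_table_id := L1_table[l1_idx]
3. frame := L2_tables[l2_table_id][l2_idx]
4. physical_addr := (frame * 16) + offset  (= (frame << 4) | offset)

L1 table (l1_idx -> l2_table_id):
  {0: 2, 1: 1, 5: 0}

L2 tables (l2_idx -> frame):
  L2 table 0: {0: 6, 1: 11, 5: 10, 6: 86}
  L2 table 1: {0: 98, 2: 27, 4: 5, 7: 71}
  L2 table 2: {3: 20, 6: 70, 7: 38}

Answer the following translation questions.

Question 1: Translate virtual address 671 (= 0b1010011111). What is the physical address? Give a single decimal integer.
Answer: 191

Derivation:
vaddr = 671 = 0b1010011111
Split: l1_idx=5, l2_idx=1, offset=15
L1[5] = 0
L2[0][1] = 11
paddr = 11 * 16 + 15 = 191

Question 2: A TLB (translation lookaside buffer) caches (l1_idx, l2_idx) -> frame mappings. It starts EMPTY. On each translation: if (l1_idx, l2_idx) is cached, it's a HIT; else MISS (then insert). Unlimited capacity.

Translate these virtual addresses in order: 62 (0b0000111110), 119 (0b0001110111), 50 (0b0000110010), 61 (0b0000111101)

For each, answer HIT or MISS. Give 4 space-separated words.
vaddr=62: (0,3) not in TLB -> MISS, insert
vaddr=119: (0,7) not in TLB -> MISS, insert
vaddr=50: (0,3) in TLB -> HIT
vaddr=61: (0,3) in TLB -> HIT

Answer: MISS MISS HIT HIT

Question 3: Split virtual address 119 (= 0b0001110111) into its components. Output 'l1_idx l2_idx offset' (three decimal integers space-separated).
vaddr = 119 = 0b0001110111
  top 3 bits -> l1_idx = 0
  next 3 bits -> l2_idx = 7
  bottom 4 bits -> offset = 7

Answer: 0 7 7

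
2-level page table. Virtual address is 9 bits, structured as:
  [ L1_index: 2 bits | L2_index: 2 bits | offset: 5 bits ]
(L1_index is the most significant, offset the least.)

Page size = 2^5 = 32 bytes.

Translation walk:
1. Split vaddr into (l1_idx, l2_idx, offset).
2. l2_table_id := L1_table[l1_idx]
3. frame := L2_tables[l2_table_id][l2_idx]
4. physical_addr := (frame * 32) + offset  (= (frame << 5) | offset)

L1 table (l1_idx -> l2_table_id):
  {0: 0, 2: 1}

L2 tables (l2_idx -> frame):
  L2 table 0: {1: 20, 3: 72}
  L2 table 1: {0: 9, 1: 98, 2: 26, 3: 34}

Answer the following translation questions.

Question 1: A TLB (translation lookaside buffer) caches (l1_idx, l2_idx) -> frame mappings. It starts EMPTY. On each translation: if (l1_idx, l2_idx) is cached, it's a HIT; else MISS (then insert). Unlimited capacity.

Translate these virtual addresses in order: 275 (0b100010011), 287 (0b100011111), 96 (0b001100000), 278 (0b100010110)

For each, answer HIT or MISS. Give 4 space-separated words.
Answer: MISS HIT MISS HIT

Derivation:
vaddr=275: (2,0) not in TLB -> MISS, insert
vaddr=287: (2,0) in TLB -> HIT
vaddr=96: (0,3) not in TLB -> MISS, insert
vaddr=278: (2,0) in TLB -> HIT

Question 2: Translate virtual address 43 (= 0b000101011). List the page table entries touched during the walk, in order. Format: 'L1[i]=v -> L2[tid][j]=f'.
Answer: L1[0]=0 -> L2[0][1]=20

Derivation:
vaddr = 43 = 0b000101011
Split: l1_idx=0, l2_idx=1, offset=11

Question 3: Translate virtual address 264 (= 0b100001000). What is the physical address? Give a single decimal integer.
vaddr = 264 = 0b100001000
Split: l1_idx=2, l2_idx=0, offset=8
L1[2] = 1
L2[1][0] = 9
paddr = 9 * 32 + 8 = 296

Answer: 296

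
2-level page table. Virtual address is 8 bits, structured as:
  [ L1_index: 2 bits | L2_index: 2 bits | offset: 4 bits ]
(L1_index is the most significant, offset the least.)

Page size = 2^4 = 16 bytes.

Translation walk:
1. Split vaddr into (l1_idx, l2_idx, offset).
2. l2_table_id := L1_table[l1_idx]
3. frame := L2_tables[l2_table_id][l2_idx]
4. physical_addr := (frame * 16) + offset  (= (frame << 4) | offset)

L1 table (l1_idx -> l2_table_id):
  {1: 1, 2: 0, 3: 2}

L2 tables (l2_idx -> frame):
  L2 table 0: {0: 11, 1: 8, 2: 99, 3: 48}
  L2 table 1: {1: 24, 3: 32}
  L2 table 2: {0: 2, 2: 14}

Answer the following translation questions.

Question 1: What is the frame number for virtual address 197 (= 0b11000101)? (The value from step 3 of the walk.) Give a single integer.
Answer: 2

Derivation:
vaddr = 197: l1_idx=3, l2_idx=0
L1[3] = 2; L2[2][0] = 2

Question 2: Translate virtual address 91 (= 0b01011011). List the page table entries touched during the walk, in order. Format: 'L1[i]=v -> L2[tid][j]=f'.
vaddr = 91 = 0b01011011
Split: l1_idx=1, l2_idx=1, offset=11

Answer: L1[1]=1 -> L2[1][1]=24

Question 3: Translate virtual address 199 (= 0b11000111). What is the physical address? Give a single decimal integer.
vaddr = 199 = 0b11000111
Split: l1_idx=3, l2_idx=0, offset=7
L1[3] = 2
L2[2][0] = 2
paddr = 2 * 16 + 7 = 39

Answer: 39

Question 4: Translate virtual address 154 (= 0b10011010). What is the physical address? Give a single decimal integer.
vaddr = 154 = 0b10011010
Split: l1_idx=2, l2_idx=1, offset=10
L1[2] = 0
L2[0][1] = 8
paddr = 8 * 16 + 10 = 138

Answer: 138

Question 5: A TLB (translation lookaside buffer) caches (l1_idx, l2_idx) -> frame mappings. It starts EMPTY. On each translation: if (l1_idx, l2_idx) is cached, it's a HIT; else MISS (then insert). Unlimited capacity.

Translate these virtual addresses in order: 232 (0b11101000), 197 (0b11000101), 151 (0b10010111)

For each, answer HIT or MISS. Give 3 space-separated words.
vaddr=232: (3,2) not in TLB -> MISS, insert
vaddr=197: (3,0) not in TLB -> MISS, insert
vaddr=151: (2,1) not in TLB -> MISS, insert

Answer: MISS MISS MISS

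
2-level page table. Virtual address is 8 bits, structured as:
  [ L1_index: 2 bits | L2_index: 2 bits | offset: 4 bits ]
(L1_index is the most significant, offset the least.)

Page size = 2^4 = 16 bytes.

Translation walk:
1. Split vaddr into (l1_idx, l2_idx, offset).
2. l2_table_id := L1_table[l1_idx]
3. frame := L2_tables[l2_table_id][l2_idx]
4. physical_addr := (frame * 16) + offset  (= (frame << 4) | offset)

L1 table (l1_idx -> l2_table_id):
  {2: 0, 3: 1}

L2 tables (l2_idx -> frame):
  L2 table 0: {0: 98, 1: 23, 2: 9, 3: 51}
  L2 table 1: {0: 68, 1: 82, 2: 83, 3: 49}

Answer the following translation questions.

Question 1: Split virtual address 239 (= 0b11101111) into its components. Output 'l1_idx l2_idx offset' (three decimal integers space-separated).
vaddr = 239 = 0b11101111
  top 2 bits -> l1_idx = 3
  next 2 bits -> l2_idx = 2
  bottom 4 bits -> offset = 15

Answer: 3 2 15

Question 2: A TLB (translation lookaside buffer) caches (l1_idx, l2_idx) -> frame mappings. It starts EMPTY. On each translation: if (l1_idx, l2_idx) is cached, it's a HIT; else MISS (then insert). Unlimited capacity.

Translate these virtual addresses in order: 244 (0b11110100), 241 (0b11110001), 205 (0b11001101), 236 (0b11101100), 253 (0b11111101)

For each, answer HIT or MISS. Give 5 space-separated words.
Answer: MISS HIT MISS MISS HIT

Derivation:
vaddr=244: (3,3) not in TLB -> MISS, insert
vaddr=241: (3,3) in TLB -> HIT
vaddr=205: (3,0) not in TLB -> MISS, insert
vaddr=236: (3,2) not in TLB -> MISS, insert
vaddr=253: (3,3) in TLB -> HIT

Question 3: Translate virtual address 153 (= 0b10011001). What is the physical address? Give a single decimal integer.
vaddr = 153 = 0b10011001
Split: l1_idx=2, l2_idx=1, offset=9
L1[2] = 0
L2[0][1] = 23
paddr = 23 * 16 + 9 = 377

Answer: 377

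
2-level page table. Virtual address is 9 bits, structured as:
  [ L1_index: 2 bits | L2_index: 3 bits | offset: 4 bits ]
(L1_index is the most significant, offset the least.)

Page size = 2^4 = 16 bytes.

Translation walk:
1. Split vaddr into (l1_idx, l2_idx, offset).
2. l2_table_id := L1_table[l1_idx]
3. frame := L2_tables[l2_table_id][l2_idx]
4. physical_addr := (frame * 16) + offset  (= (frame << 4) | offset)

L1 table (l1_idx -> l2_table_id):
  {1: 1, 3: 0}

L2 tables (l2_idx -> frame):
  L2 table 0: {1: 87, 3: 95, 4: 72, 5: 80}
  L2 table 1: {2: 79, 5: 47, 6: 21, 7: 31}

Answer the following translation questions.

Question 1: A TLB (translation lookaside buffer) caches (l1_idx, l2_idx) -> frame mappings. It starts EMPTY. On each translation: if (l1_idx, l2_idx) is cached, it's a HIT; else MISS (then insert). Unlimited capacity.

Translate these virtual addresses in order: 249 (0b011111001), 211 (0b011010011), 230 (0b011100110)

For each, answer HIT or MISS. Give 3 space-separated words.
vaddr=249: (1,7) not in TLB -> MISS, insert
vaddr=211: (1,5) not in TLB -> MISS, insert
vaddr=230: (1,6) not in TLB -> MISS, insert

Answer: MISS MISS MISS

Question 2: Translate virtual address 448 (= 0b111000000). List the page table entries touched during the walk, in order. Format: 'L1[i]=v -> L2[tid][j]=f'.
vaddr = 448 = 0b111000000
Split: l1_idx=3, l2_idx=4, offset=0

Answer: L1[3]=0 -> L2[0][4]=72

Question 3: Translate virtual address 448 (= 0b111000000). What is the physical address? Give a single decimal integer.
vaddr = 448 = 0b111000000
Split: l1_idx=3, l2_idx=4, offset=0
L1[3] = 0
L2[0][4] = 72
paddr = 72 * 16 + 0 = 1152

Answer: 1152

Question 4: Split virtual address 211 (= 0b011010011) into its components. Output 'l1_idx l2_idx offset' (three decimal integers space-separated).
Answer: 1 5 3

Derivation:
vaddr = 211 = 0b011010011
  top 2 bits -> l1_idx = 1
  next 3 bits -> l2_idx = 5
  bottom 4 bits -> offset = 3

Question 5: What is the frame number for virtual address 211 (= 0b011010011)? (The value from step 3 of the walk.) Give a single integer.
vaddr = 211: l1_idx=1, l2_idx=5
L1[1] = 1; L2[1][5] = 47

Answer: 47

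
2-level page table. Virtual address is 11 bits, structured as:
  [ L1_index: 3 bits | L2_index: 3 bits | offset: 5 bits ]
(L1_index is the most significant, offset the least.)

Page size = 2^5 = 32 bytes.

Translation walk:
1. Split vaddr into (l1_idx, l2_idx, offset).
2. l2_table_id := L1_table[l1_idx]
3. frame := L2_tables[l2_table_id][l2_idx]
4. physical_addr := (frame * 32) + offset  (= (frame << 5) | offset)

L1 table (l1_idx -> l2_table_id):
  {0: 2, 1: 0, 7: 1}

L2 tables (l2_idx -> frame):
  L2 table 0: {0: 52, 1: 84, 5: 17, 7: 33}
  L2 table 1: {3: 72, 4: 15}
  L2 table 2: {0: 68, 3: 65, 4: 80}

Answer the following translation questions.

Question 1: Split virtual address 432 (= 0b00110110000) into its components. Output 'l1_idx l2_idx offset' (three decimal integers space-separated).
Answer: 1 5 16

Derivation:
vaddr = 432 = 0b00110110000
  top 3 bits -> l1_idx = 1
  next 3 bits -> l2_idx = 5
  bottom 5 bits -> offset = 16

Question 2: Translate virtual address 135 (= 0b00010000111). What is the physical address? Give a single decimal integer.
Answer: 2567

Derivation:
vaddr = 135 = 0b00010000111
Split: l1_idx=0, l2_idx=4, offset=7
L1[0] = 2
L2[2][4] = 80
paddr = 80 * 32 + 7 = 2567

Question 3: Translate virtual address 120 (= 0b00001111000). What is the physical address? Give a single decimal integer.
Answer: 2104

Derivation:
vaddr = 120 = 0b00001111000
Split: l1_idx=0, l2_idx=3, offset=24
L1[0] = 2
L2[2][3] = 65
paddr = 65 * 32 + 24 = 2104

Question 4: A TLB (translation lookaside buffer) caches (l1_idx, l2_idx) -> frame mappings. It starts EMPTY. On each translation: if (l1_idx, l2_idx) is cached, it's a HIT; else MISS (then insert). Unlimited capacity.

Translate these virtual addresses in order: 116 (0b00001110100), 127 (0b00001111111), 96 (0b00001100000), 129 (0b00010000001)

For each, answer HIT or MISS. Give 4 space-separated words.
vaddr=116: (0,3) not in TLB -> MISS, insert
vaddr=127: (0,3) in TLB -> HIT
vaddr=96: (0,3) in TLB -> HIT
vaddr=129: (0,4) not in TLB -> MISS, insert

Answer: MISS HIT HIT MISS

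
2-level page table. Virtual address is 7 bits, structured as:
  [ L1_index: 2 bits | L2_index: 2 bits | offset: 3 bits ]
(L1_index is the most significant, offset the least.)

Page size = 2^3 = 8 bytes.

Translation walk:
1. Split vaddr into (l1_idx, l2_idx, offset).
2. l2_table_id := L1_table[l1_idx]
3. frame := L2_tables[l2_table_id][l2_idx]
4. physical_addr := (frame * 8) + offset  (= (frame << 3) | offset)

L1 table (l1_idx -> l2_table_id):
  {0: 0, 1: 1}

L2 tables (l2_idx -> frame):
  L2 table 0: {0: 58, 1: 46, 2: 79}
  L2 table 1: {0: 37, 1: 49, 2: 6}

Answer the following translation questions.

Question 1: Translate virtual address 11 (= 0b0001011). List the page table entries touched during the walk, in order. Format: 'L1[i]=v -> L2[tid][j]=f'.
vaddr = 11 = 0b0001011
Split: l1_idx=0, l2_idx=1, offset=3

Answer: L1[0]=0 -> L2[0][1]=46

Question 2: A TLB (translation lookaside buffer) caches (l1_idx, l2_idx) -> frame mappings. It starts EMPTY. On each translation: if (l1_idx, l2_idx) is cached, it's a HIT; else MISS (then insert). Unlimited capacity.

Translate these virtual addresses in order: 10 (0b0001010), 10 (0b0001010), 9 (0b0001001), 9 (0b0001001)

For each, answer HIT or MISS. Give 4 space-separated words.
vaddr=10: (0,1) not in TLB -> MISS, insert
vaddr=10: (0,1) in TLB -> HIT
vaddr=9: (0,1) in TLB -> HIT
vaddr=9: (0,1) in TLB -> HIT

Answer: MISS HIT HIT HIT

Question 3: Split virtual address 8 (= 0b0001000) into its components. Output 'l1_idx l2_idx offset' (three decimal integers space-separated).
Answer: 0 1 0

Derivation:
vaddr = 8 = 0b0001000
  top 2 bits -> l1_idx = 0
  next 2 bits -> l2_idx = 1
  bottom 3 bits -> offset = 0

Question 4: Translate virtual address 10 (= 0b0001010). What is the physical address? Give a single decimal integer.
vaddr = 10 = 0b0001010
Split: l1_idx=0, l2_idx=1, offset=2
L1[0] = 0
L2[0][1] = 46
paddr = 46 * 8 + 2 = 370

Answer: 370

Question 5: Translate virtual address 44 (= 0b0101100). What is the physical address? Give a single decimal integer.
Answer: 396

Derivation:
vaddr = 44 = 0b0101100
Split: l1_idx=1, l2_idx=1, offset=4
L1[1] = 1
L2[1][1] = 49
paddr = 49 * 8 + 4 = 396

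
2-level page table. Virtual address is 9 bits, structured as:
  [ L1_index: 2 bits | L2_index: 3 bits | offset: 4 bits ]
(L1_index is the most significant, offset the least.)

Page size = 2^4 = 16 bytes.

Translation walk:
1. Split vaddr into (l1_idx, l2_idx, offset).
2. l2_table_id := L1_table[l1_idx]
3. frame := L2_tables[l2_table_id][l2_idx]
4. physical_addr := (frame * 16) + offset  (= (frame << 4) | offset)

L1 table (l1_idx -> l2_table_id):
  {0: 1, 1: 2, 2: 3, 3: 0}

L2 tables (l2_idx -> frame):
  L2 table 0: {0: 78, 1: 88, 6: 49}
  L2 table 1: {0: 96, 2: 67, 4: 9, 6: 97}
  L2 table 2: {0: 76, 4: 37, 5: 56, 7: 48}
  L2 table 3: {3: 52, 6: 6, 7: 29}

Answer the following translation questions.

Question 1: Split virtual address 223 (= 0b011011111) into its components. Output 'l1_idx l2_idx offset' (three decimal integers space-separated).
vaddr = 223 = 0b011011111
  top 2 bits -> l1_idx = 1
  next 3 bits -> l2_idx = 5
  bottom 4 bits -> offset = 15

Answer: 1 5 15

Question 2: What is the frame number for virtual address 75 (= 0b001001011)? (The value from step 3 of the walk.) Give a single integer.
vaddr = 75: l1_idx=0, l2_idx=4
L1[0] = 1; L2[1][4] = 9

Answer: 9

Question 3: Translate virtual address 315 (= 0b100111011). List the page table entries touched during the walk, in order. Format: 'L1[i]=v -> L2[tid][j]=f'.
vaddr = 315 = 0b100111011
Split: l1_idx=2, l2_idx=3, offset=11

Answer: L1[2]=3 -> L2[3][3]=52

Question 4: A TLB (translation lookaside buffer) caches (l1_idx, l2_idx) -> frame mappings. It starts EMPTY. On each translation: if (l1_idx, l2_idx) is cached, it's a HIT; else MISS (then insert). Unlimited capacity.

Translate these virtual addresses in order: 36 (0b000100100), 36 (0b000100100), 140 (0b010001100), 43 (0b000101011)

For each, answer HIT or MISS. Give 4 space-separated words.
vaddr=36: (0,2) not in TLB -> MISS, insert
vaddr=36: (0,2) in TLB -> HIT
vaddr=140: (1,0) not in TLB -> MISS, insert
vaddr=43: (0,2) in TLB -> HIT

Answer: MISS HIT MISS HIT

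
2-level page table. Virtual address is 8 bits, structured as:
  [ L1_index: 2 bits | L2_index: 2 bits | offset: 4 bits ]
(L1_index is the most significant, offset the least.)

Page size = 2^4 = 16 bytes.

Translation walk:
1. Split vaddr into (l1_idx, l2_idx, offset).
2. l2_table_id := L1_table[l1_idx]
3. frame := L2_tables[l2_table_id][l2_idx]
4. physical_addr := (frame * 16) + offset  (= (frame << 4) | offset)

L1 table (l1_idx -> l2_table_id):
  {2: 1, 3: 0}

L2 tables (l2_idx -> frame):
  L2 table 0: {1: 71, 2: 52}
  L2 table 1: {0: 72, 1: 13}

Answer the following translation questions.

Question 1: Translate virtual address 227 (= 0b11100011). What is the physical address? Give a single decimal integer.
Answer: 835

Derivation:
vaddr = 227 = 0b11100011
Split: l1_idx=3, l2_idx=2, offset=3
L1[3] = 0
L2[0][2] = 52
paddr = 52 * 16 + 3 = 835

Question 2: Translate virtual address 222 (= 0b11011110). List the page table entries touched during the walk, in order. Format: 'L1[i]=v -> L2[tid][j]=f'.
Answer: L1[3]=0 -> L2[0][1]=71

Derivation:
vaddr = 222 = 0b11011110
Split: l1_idx=3, l2_idx=1, offset=14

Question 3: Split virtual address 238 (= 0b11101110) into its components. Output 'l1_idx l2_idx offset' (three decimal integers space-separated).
vaddr = 238 = 0b11101110
  top 2 bits -> l1_idx = 3
  next 2 bits -> l2_idx = 2
  bottom 4 bits -> offset = 14

Answer: 3 2 14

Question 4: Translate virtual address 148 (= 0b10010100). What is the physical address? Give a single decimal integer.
vaddr = 148 = 0b10010100
Split: l1_idx=2, l2_idx=1, offset=4
L1[2] = 1
L2[1][1] = 13
paddr = 13 * 16 + 4 = 212

Answer: 212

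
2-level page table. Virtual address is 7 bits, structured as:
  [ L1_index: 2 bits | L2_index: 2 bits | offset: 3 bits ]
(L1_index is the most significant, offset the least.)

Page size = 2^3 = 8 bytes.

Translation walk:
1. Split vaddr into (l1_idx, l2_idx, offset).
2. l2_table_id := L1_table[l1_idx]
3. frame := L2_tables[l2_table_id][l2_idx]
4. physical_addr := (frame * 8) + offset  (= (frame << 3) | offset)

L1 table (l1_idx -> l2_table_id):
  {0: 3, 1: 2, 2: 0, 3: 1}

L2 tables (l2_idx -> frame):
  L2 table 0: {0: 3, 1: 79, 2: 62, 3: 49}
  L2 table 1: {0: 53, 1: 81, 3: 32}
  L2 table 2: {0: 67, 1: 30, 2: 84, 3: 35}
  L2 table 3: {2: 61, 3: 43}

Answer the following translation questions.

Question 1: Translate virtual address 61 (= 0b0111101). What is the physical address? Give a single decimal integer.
Answer: 285

Derivation:
vaddr = 61 = 0b0111101
Split: l1_idx=1, l2_idx=3, offset=5
L1[1] = 2
L2[2][3] = 35
paddr = 35 * 8 + 5 = 285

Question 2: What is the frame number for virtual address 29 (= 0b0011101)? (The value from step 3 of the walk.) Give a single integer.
vaddr = 29: l1_idx=0, l2_idx=3
L1[0] = 3; L2[3][3] = 43

Answer: 43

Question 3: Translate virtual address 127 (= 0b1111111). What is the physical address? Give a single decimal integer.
vaddr = 127 = 0b1111111
Split: l1_idx=3, l2_idx=3, offset=7
L1[3] = 1
L2[1][3] = 32
paddr = 32 * 8 + 7 = 263

Answer: 263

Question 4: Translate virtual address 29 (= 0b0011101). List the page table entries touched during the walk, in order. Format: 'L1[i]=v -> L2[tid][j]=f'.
vaddr = 29 = 0b0011101
Split: l1_idx=0, l2_idx=3, offset=5

Answer: L1[0]=3 -> L2[3][3]=43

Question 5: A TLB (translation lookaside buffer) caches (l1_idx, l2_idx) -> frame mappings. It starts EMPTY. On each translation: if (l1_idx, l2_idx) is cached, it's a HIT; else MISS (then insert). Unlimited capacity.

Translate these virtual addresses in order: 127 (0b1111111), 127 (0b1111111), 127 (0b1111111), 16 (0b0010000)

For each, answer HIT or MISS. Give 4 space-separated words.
Answer: MISS HIT HIT MISS

Derivation:
vaddr=127: (3,3) not in TLB -> MISS, insert
vaddr=127: (3,3) in TLB -> HIT
vaddr=127: (3,3) in TLB -> HIT
vaddr=16: (0,2) not in TLB -> MISS, insert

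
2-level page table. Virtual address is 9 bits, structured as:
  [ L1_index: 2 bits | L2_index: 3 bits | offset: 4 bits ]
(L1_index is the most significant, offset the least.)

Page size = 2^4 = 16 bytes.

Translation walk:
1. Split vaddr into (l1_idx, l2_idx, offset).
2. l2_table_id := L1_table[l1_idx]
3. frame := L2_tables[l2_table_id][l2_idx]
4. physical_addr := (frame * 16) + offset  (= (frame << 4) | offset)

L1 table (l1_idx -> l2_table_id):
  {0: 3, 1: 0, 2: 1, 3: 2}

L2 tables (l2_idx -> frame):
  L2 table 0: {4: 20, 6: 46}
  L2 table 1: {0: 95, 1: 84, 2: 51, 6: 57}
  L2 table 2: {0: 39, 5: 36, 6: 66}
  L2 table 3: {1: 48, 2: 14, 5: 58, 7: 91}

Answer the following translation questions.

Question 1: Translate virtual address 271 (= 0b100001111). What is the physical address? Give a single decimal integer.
Answer: 1535

Derivation:
vaddr = 271 = 0b100001111
Split: l1_idx=2, l2_idx=0, offset=15
L1[2] = 1
L2[1][0] = 95
paddr = 95 * 16 + 15 = 1535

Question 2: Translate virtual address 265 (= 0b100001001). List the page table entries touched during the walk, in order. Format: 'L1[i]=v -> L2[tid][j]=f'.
vaddr = 265 = 0b100001001
Split: l1_idx=2, l2_idx=0, offset=9

Answer: L1[2]=1 -> L2[1][0]=95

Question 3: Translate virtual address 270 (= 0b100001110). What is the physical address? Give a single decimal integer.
Answer: 1534

Derivation:
vaddr = 270 = 0b100001110
Split: l1_idx=2, l2_idx=0, offset=14
L1[2] = 1
L2[1][0] = 95
paddr = 95 * 16 + 14 = 1534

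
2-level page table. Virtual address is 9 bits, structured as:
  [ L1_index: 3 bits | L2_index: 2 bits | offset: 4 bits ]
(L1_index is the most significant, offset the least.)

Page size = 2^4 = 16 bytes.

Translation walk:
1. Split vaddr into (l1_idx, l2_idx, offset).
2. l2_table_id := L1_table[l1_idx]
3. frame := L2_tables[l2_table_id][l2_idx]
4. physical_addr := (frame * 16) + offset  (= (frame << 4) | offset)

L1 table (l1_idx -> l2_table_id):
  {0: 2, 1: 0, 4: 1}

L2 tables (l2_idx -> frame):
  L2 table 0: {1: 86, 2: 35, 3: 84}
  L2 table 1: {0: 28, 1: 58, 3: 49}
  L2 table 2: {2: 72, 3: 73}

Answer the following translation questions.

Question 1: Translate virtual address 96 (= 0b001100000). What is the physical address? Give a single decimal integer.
vaddr = 96 = 0b001100000
Split: l1_idx=1, l2_idx=2, offset=0
L1[1] = 0
L2[0][2] = 35
paddr = 35 * 16 + 0 = 560

Answer: 560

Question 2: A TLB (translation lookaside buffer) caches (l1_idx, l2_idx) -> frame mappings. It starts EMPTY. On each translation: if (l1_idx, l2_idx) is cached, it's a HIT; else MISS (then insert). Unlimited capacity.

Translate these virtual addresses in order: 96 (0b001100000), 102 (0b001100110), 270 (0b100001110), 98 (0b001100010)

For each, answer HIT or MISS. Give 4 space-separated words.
vaddr=96: (1,2) not in TLB -> MISS, insert
vaddr=102: (1,2) in TLB -> HIT
vaddr=270: (4,0) not in TLB -> MISS, insert
vaddr=98: (1,2) in TLB -> HIT

Answer: MISS HIT MISS HIT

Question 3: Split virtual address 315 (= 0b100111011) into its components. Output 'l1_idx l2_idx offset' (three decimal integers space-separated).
Answer: 4 3 11

Derivation:
vaddr = 315 = 0b100111011
  top 3 bits -> l1_idx = 4
  next 2 bits -> l2_idx = 3
  bottom 4 bits -> offset = 11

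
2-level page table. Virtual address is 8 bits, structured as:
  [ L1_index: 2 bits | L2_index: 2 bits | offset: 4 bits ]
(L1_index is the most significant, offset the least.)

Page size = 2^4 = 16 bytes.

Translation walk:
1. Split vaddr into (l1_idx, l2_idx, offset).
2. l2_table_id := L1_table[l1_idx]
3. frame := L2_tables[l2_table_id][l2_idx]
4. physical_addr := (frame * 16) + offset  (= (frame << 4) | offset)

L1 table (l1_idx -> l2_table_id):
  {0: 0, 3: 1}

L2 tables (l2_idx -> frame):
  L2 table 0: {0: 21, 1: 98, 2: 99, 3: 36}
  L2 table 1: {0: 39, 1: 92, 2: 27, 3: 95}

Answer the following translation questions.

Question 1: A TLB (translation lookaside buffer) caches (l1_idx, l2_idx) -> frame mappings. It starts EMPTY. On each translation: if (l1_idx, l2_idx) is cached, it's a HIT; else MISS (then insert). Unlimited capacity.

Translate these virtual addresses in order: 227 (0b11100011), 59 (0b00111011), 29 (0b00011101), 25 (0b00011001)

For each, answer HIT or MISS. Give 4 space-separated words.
Answer: MISS MISS MISS HIT

Derivation:
vaddr=227: (3,2) not in TLB -> MISS, insert
vaddr=59: (0,3) not in TLB -> MISS, insert
vaddr=29: (0,1) not in TLB -> MISS, insert
vaddr=25: (0,1) in TLB -> HIT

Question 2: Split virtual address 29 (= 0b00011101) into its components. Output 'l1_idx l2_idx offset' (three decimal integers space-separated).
vaddr = 29 = 0b00011101
  top 2 bits -> l1_idx = 0
  next 2 bits -> l2_idx = 1
  bottom 4 bits -> offset = 13

Answer: 0 1 13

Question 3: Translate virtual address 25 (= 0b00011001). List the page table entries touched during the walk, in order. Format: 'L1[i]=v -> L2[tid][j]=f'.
Answer: L1[0]=0 -> L2[0][1]=98

Derivation:
vaddr = 25 = 0b00011001
Split: l1_idx=0, l2_idx=1, offset=9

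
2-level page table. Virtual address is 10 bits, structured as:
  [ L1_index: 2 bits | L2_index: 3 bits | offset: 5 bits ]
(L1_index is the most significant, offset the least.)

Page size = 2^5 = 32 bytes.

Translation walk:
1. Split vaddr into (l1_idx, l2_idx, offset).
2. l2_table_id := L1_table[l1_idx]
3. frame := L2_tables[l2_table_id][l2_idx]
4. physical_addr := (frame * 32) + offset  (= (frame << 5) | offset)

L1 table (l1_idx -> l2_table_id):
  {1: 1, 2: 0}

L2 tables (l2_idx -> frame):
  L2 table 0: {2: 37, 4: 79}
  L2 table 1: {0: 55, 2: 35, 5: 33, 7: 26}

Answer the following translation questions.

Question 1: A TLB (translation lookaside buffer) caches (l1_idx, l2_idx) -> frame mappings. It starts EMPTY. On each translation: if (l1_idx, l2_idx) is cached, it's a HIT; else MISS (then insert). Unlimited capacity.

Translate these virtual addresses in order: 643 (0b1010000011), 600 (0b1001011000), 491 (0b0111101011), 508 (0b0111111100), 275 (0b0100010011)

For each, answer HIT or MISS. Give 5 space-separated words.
Answer: MISS MISS MISS HIT MISS

Derivation:
vaddr=643: (2,4) not in TLB -> MISS, insert
vaddr=600: (2,2) not in TLB -> MISS, insert
vaddr=491: (1,7) not in TLB -> MISS, insert
vaddr=508: (1,7) in TLB -> HIT
vaddr=275: (1,0) not in TLB -> MISS, insert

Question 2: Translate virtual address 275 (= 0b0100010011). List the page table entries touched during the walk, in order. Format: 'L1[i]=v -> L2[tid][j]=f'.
vaddr = 275 = 0b0100010011
Split: l1_idx=1, l2_idx=0, offset=19

Answer: L1[1]=1 -> L2[1][0]=55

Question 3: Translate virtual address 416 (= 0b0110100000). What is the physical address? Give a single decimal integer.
vaddr = 416 = 0b0110100000
Split: l1_idx=1, l2_idx=5, offset=0
L1[1] = 1
L2[1][5] = 33
paddr = 33 * 32 + 0 = 1056

Answer: 1056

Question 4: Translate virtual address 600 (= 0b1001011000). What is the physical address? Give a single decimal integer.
Answer: 1208

Derivation:
vaddr = 600 = 0b1001011000
Split: l1_idx=2, l2_idx=2, offset=24
L1[2] = 0
L2[0][2] = 37
paddr = 37 * 32 + 24 = 1208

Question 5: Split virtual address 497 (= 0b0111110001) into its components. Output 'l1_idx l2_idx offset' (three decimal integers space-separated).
vaddr = 497 = 0b0111110001
  top 2 bits -> l1_idx = 1
  next 3 bits -> l2_idx = 7
  bottom 5 bits -> offset = 17

Answer: 1 7 17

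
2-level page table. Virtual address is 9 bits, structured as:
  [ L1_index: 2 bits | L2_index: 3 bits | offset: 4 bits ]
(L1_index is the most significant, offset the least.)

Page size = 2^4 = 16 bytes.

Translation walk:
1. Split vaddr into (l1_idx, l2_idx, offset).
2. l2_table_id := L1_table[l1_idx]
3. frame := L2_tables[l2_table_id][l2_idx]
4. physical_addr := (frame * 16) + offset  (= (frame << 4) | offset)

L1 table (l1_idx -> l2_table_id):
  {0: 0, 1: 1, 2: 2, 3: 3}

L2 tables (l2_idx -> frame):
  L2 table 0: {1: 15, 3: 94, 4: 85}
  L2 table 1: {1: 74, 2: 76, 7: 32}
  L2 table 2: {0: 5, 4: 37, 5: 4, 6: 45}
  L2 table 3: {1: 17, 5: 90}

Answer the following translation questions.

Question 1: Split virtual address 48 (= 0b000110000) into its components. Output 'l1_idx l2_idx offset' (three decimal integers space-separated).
vaddr = 48 = 0b000110000
  top 2 bits -> l1_idx = 0
  next 3 bits -> l2_idx = 3
  bottom 4 bits -> offset = 0

Answer: 0 3 0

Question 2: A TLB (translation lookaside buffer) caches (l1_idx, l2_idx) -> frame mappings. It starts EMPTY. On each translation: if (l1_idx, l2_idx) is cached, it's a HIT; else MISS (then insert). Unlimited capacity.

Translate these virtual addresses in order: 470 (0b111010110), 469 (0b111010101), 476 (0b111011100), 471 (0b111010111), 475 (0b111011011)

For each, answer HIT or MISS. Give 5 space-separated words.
Answer: MISS HIT HIT HIT HIT

Derivation:
vaddr=470: (3,5) not in TLB -> MISS, insert
vaddr=469: (3,5) in TLB -> HIT
vaddr=476: (3,5) in TLB -> HIT
vaddr=471: (3,5) in TLB -> HIT
vaddr=475: (3,5) in TLB -> HIT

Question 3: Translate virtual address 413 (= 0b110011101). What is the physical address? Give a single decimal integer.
Answer: 285

Derivation:
vaddr = 413 = 0b110011101
Split: l1_idx=3, l2_idx=1, offset=13
L1[3] = 3
L2[3][1] = 17
paddr = 17 * 16 + 13 = 285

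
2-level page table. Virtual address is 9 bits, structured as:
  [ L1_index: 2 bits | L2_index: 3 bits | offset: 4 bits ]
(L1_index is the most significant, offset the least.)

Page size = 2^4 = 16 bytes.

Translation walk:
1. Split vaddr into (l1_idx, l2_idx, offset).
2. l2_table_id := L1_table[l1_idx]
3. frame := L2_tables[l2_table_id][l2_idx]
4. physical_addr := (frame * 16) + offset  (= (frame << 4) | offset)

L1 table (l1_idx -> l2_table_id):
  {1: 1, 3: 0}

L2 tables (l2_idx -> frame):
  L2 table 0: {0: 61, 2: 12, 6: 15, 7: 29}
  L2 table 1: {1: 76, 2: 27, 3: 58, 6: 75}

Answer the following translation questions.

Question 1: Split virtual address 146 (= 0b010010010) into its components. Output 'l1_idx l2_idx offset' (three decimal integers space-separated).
Answer: 1 1 2

Derivation:
vaddr = 146 = 0b010010010
  top 2 bits -> l1_idx = 1
  next 3 bits -> l2_idx = 1
  bottom 4 bits -> offset = 2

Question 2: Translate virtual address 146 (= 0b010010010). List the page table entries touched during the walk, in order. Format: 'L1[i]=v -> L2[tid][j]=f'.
Answer: L1[1]=1 -> L2[1][1]=76

Derivation:
vaddr = 146 = 0b010010010
Split: l1_idx=1, l2_idx=1, offset=2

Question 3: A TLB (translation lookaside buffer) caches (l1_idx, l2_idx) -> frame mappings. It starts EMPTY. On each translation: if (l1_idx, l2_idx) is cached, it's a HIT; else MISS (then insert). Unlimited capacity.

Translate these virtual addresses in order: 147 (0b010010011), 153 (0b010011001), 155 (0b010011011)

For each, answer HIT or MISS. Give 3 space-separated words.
vaddr=147: (1,1) not in TLB -> MISS, insert
vaddr=153: (1,1) in TLB -> HIT
vaddr=155: (1,1) in TLB -> HIT

Answer: MISS HIT HIT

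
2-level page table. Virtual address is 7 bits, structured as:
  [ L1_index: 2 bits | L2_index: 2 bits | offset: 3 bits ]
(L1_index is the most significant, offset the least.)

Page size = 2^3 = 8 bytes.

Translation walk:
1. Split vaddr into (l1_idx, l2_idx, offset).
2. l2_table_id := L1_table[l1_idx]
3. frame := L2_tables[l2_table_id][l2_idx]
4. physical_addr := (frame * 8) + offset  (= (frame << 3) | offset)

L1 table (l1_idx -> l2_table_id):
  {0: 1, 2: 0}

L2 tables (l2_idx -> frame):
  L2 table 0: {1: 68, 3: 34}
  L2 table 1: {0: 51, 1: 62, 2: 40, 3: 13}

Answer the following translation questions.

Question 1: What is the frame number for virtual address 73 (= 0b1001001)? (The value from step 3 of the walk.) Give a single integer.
vaddr = 73: l1_idx=2, l2_idx=1
L1[2] = 0; L2[0][1] = 68

Answer: 68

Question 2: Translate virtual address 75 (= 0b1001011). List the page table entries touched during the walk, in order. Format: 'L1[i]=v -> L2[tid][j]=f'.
vaddr = 75 = 0b1001011
Split: l1_idx=2, l2_idx=1, offset=3

Answer: L1[2]=0 -> L2[0][1]=68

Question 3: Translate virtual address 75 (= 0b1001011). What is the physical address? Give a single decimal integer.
vaddr = 75 = 0b1001011
Split: l1_idx=2, l2_idx=1, offset=3
L1[2] = 0
L2[0][1] = 68
paddr = 68 * 8 + 3 = 547

Answer: 547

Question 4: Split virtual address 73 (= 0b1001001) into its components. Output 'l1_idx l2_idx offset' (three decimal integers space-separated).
vaddr = 73 = 0b1001001
  top 2 bits -> l1_idx = 2
  next 2 bits -> l2_idx = 1
  bottom 3 bits -> offset = 1

Answer: 2 1 1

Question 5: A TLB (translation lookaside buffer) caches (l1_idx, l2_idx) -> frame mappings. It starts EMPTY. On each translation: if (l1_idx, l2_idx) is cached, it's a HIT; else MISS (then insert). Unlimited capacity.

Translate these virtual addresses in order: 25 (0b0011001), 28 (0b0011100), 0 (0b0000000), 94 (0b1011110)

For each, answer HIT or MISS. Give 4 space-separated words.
Answer: MISS HIT MISS MISS

Derivation:
vaddr=25: (0,3) not in TLB -> MISS, insert
vaddr=28: (0,3) in TLB -> HIT
vaddr=0: (0,0) not in TLB -> MISS, insert
vaddr=94: (2,3) not in TLB -> MISS, insert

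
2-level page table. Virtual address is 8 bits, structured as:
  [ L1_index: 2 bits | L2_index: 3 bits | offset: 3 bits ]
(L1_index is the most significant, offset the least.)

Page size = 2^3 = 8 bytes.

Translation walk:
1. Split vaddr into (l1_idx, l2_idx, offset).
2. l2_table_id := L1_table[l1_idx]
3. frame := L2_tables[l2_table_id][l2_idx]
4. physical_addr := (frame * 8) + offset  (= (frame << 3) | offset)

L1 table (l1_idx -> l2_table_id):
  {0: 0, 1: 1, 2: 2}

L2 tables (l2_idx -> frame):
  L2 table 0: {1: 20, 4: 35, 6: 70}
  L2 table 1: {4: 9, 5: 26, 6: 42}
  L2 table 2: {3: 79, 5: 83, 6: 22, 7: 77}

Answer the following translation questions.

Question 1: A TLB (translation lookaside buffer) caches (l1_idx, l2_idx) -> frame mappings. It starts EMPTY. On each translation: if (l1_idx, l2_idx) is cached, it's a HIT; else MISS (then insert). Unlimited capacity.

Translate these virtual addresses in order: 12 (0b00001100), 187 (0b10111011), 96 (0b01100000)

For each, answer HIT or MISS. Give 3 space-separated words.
vaddr=12: (0,1) not in TLB -> MISS, insert
vaddr=187: (2,7) not in TLB -> MISS, insert
vaddr=96: (1,4) not in TLB -> MISS, insert

Answer: MISS MISS MISS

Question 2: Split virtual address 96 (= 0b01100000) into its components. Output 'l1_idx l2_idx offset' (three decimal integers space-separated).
Answer: 1 4 0

Derivation:
vaddr = 96 = 0b01100000
  top 2 bits -> l1_idx = 1
  next 3 bits -> l2_idx = 4
  bottom 3 bits -> offset = 0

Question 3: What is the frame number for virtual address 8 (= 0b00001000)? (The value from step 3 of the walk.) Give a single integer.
vaddr = 8: l1_idx=0, l2_idx=1
L1[0] = 0; L2[0][1] = 20

Answer: 20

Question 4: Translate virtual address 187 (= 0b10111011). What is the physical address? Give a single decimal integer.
vaddr = 187 = 0b10111011
Split: l1_idx=2, l2_idx=7, offset=3
L1[2] = 2
L2[2][7] = 77
paddr = 77 * 8 + 3 = 619

Answer: 619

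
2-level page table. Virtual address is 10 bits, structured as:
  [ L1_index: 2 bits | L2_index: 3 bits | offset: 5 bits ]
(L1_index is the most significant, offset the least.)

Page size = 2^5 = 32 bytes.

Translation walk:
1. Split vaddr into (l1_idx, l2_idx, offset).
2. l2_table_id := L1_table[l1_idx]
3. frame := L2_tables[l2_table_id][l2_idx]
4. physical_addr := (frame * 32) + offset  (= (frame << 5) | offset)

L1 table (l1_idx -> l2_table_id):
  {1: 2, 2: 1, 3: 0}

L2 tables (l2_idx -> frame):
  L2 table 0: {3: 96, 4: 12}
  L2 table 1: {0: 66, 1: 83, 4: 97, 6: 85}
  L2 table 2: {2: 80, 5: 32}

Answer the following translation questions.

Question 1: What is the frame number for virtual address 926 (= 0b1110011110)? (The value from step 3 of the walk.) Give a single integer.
vaddr = 926: l1_idx=3, l2_idx=4
L1[3] = 0; L2[0][4] = 12

Answer: 12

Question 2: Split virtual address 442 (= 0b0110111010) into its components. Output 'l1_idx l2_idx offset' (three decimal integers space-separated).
Answer: 1 5 26

Derivation:
vaddr = 442 = 0b0110111010
  top 2 bits -> l1_idx = 1
  next 3 bits -> l2_idx = 5
  bottom 5 bits -> offset = 26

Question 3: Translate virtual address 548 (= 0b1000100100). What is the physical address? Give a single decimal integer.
vaddr = 548 = 0b1000100100
Split: l1_idx=2, l2_idx=1, offset=4
L1[2] = 1
L2[1][1] = 83
paddr = 83 * 32 + 4 = 2660

Answer: 2660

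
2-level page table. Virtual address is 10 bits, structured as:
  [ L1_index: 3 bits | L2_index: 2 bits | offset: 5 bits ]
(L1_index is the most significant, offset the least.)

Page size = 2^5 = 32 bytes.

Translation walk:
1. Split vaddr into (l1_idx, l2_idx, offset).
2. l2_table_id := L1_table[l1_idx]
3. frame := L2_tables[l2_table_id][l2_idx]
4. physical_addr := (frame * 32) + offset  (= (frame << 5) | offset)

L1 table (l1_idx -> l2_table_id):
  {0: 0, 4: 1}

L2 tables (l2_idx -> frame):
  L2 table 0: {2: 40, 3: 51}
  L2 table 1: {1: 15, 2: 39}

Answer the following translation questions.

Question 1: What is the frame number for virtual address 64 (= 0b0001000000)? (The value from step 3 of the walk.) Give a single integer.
vaddr = 64: l1_idx=0, l2_idx=2
L1[0] = 0; L2[0][2] = 40

Answer: 40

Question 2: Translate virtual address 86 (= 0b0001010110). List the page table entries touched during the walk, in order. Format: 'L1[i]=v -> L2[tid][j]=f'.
Answer: L1[0]=0 -> L2[0][2]=40

Derivation:
vaddr = 86 = 0b0001010110
Split: l1_idx=0, l2_idx=2, offset=22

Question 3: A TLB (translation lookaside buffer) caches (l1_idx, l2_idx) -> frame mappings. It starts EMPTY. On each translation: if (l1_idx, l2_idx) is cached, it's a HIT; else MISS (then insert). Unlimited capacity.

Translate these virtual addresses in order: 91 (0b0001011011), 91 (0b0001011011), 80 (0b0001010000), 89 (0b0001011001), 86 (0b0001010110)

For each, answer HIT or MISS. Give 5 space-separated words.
vaddr=91: (0,2) not in TLB -> MISS, insert
vaddr=91: (0,2) in TLB -> HIT
vaddr=80: (0,2) in TLB -> HIT
vaddr=89: (0,2) in TLB -> HIT
vaddr=86: (0,2) in TLB -> HIT

Answer: MISS HIT HIT HIT HIT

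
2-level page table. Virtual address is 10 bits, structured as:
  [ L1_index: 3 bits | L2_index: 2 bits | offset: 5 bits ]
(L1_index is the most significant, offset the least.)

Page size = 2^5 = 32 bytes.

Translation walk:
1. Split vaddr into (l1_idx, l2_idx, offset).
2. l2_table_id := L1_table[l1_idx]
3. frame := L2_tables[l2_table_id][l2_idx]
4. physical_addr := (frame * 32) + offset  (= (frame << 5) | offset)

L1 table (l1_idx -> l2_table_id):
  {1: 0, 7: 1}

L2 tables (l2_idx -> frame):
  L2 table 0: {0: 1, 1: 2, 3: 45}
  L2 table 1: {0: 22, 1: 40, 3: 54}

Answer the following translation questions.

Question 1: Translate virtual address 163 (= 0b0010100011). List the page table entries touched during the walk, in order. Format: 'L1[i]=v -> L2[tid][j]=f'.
Answer: L1[1]=0 -> L2[0][1]=2

Derivation:
vaddr = 163 = 0b0010100011
Split: l1_idx=1, l2_idx=1, offset=3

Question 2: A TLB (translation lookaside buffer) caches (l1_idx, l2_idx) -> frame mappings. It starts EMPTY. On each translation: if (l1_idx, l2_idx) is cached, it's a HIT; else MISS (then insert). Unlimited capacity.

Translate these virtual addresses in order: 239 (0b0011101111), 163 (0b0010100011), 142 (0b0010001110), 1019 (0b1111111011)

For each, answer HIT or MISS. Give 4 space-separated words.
Answer: MISS MISS MISS MISS

Derivation:
vaddr=239: (1,3) not in TLB -> MISS, insert
vaddr=163: (1,1) not in TLB -> MISS, insert
vaddr=142: (1,0) not in TLB -> MISS, insert
vaddr=1019: (7,3) not in TLB -> MISS, insert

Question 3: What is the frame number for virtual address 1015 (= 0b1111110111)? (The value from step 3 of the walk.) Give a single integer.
Answer: 54

Derivation:
vaddr = 1015: l1_idx=7, l2_idx=3
L1[7] = 1; L2[1][3] = 54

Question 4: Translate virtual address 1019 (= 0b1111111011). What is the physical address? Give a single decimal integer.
Answer: 1755

Derivation:
vaddr = 1019 = 0b1111111011
Split: l1_idx=7, l2_idx=3, offset=27
L1[7] = 1
L2[1][3] = 54
paddr = 54 * 32 + 27 = 1755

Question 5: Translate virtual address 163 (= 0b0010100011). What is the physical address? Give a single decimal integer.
Answer: 67

Derivation:
vaddr = 163 = 0b0010100011
Split: l1_idx=1, l2_idx=1, offset=3
L1[1] = 0
L2[0][1] = 2
paddr = 2 * 32 + 3 = 67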